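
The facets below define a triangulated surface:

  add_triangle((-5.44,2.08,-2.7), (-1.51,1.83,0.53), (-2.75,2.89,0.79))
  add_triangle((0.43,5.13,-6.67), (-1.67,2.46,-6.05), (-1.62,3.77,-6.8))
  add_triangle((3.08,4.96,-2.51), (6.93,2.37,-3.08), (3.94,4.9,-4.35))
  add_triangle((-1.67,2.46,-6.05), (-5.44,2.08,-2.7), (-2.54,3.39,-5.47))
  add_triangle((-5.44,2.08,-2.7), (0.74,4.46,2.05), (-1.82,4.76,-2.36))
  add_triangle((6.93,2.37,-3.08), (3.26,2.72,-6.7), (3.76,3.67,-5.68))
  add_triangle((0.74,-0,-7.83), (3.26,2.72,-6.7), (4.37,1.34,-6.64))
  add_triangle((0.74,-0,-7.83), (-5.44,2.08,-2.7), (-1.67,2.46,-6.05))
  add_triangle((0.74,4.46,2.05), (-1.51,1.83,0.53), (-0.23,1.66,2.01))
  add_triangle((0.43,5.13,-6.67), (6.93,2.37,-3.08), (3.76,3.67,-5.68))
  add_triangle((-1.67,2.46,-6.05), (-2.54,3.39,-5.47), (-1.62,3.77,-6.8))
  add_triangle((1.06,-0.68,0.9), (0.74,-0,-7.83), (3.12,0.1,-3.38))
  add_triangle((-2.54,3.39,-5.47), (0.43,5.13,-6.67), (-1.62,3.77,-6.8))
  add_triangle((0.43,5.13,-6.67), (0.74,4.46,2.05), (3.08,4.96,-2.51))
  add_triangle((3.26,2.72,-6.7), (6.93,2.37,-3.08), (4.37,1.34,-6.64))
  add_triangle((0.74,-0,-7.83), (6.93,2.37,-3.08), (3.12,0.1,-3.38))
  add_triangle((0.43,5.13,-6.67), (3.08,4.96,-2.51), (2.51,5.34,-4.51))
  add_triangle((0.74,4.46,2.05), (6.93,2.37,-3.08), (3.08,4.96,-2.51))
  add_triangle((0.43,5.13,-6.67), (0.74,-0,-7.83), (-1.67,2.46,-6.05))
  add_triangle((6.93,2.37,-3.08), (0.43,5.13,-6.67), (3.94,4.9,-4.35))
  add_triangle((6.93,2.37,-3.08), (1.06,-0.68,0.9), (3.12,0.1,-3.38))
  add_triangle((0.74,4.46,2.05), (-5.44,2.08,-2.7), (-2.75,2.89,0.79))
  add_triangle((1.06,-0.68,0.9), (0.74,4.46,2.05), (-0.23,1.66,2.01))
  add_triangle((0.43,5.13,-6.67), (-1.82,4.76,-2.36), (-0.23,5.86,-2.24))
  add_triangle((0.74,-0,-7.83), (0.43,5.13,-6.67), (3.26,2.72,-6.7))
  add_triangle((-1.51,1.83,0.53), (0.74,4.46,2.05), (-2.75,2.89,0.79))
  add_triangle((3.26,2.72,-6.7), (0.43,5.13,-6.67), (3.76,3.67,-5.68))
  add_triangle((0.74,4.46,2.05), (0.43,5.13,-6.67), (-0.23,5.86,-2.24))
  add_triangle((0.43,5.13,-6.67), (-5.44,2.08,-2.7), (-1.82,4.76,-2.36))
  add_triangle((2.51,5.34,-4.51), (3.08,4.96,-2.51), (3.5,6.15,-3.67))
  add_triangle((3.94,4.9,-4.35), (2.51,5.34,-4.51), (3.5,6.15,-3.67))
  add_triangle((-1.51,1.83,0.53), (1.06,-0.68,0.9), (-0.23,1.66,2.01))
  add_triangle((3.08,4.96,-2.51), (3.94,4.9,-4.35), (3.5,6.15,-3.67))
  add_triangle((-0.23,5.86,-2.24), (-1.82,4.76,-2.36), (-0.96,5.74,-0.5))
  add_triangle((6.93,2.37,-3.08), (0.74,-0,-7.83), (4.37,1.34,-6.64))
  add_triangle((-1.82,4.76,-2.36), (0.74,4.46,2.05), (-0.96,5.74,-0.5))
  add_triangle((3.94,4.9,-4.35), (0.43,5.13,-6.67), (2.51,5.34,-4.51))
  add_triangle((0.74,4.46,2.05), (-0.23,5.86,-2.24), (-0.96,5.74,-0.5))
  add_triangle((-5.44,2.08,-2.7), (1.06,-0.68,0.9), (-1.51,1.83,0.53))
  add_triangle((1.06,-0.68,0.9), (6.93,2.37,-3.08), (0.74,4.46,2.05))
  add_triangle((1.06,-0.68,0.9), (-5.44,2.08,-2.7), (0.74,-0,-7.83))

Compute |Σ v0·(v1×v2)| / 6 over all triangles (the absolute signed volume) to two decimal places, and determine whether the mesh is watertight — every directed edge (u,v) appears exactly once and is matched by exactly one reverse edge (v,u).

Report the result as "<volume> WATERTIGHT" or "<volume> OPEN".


241.05 OPEN

Per-triangle v0·(v1×v2)/6:
  t1: -0.3146
  t2: +1.6750
  t3: +7.0445
  t4: +4.4987
  t5: +12.4646
  t6: +7.0276
  t7: +8.6908
  t8: +12.1981
  t9: +1.7980
  t10: +5.2318
  t11: +1.3461
  t12: +2.6346
  t13: +2.8252
  t14: +16.6460
  t15: +9.6463
  t16: +7.7953
  t17: +1.4035
  t18: +16.2787
  t19: +14.3647
  t20: +11.6268
  t21: +3.9316
  t22: +6.4616
  t23: +1.5427
  t24: +7.8445
  t25: +18.2967
  t26: -0.0211
  t27: +6.9833
  t28: +6.5238
  t29: +18.3715
  t30: -0.1050
  t31: +2.3350
  t32: +0.1486
  t33: +0.9069
  t34: +3.0901
  t35: +0.0346
  t36: -0.3768
  t37: +3.7781
  t38: +4.2084
  t39: +0.7433
  t40: +9.5266
  t41: +1.9458
Σ = +241.0518 → |volume| = 241.05

Directed edges: 123 total; 3 unmatched, e.g. (-5.44,2.08,-2.7)→(-2.54,3.39,-5.47) → open.


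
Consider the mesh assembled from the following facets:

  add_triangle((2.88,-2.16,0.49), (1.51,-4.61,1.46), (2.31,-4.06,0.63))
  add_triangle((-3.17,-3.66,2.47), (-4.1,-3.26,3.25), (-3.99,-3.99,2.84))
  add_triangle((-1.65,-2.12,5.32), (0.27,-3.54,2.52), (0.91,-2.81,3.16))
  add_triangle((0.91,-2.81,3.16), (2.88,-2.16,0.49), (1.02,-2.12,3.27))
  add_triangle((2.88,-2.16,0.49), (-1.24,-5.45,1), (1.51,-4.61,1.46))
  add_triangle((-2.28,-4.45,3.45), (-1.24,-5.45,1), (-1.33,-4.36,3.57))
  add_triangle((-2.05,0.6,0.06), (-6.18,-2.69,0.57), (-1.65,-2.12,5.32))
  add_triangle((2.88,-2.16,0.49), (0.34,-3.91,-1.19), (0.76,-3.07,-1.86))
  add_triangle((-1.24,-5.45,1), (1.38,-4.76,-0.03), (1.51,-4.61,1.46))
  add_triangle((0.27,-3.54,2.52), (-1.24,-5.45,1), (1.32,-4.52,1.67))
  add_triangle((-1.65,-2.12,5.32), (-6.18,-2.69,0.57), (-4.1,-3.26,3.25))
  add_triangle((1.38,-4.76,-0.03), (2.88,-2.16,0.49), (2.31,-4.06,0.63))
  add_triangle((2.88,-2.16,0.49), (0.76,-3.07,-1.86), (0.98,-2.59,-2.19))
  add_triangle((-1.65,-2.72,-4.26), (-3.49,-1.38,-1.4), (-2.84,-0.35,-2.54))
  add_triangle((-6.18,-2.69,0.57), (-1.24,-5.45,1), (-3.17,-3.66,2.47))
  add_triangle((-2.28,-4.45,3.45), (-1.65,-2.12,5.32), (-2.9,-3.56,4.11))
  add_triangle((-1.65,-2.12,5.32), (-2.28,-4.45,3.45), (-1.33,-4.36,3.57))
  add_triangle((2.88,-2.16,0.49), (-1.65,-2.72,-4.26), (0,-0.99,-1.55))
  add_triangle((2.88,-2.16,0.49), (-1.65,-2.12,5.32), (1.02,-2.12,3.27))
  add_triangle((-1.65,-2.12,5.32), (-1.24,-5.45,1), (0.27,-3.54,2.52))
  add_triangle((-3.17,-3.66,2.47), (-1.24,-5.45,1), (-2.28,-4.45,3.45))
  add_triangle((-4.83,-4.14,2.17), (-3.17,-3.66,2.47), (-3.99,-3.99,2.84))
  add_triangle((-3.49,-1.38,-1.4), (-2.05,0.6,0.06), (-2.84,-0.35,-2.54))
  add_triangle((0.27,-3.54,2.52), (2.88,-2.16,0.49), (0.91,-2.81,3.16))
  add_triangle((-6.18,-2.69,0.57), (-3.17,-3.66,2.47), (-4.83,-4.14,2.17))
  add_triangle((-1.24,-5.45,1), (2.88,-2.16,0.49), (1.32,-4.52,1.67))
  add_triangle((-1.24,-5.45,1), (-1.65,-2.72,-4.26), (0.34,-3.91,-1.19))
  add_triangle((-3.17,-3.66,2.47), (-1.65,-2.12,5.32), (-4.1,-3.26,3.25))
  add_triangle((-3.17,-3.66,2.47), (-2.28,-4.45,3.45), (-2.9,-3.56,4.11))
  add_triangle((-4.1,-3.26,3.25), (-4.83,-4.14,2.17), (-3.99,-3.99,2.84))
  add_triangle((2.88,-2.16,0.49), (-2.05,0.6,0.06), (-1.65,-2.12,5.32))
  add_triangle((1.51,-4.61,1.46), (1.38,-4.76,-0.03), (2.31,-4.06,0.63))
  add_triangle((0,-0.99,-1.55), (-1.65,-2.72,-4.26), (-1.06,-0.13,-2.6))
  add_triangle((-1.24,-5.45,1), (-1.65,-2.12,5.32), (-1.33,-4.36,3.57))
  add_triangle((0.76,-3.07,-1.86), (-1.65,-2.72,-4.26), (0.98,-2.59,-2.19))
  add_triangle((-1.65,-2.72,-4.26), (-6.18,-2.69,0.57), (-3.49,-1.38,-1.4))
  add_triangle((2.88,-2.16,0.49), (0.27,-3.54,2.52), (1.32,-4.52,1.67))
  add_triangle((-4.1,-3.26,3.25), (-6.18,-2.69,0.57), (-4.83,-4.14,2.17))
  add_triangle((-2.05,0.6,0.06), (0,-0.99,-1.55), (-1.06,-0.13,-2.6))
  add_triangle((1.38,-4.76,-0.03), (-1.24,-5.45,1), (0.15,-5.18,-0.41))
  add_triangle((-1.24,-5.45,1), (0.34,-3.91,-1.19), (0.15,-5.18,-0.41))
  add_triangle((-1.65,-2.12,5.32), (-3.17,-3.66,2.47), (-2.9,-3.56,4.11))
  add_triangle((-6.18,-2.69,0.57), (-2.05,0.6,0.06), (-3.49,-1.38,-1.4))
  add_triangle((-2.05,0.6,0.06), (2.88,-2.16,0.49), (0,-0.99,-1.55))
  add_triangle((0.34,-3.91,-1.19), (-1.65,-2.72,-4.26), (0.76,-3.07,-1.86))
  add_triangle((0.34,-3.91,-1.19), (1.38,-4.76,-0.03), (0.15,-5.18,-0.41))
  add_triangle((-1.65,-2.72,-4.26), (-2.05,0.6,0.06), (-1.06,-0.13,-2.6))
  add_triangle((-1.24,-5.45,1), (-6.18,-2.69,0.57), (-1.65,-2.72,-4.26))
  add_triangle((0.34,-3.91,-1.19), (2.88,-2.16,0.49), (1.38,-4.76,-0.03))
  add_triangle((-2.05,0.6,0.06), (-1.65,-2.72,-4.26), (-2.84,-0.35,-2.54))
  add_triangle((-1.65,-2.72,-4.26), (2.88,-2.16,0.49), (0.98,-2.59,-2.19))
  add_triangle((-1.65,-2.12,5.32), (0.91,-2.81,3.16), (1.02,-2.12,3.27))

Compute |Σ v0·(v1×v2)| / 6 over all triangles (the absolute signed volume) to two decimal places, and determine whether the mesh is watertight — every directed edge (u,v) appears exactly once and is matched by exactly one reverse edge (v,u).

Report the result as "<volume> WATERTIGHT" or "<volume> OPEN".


Per-triangle v0·(v1×v2)/6:
  t1: +0.9485
  t2: +0.2274
  t3: +2.8037
  t4: +1.2075
  t5: -1.6630
  t6: +2.3807
  t7: +7.7570
  t8: +1.9926
  t9: +3.4737
  t10: +3.1688
  t11: +3.7067
  t12: +0.7195
  t13: +1.0568
  t14: +3.3024
  t15: +8.9335
  t16: +2.3694
  t17: +2.5440
  t18: +1.0534
  t19: -1.3475
  t20: +6.8007
  t21: +3.5203
  t22: +0.3151
  t23: +1.5460
  t24: +2.2878
  t25: -0.5201
  t26: +2.3746
  t27: +7.1020
  t28: +3.1476
  t29: +1.5897
  t30: +0.8604
  t31: -1.8615
  t32: +1.2481
  t33: +0.6522
  t34: -1.4240
  t35: +1.1909
  t36: +4.1825
  t37: +1.8765
  t38: +3.4067
  t39: -0.6568
  t40: +1.9535
  t41: +0.7824
  t42: +0.2412
  t43: +2.6282
  t44: -0.8918
  t45: +2.2407
  t46: +1.0122
  t47: +2.2312
  t48: +24.1410
  t49: +1.7666
  t50: -1.1318
  t51: -0.9337
  t52: +1.4280
Σ = +117.7411 → |volume| = 117.74

Directed edges: 156 total, each appears once with its reverse present → watertight.

117.74 WATERTIGHT


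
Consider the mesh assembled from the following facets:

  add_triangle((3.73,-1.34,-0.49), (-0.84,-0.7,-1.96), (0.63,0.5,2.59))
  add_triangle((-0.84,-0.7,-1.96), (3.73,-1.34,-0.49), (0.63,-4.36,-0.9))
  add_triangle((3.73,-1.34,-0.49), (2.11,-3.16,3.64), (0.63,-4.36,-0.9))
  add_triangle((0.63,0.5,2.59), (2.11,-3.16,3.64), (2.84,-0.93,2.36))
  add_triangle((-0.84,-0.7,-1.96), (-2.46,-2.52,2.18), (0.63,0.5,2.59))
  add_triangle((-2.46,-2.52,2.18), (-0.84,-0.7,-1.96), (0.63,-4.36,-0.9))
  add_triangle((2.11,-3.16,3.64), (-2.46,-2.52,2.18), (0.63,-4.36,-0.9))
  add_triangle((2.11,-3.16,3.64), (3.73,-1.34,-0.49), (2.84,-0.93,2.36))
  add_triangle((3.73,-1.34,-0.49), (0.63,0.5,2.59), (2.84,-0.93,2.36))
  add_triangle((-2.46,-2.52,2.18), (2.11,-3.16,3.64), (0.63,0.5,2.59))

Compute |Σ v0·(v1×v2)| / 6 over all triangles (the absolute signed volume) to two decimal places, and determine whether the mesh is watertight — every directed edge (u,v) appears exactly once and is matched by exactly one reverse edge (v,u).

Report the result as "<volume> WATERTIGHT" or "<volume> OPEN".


Per-triangle v0·(v1×v2)/6:
  t1: -0.7297
  t2: +4.8114
  t3: +11.2866
  t4: +3.0458
  t5: +0.0460
  t6: +5.5724
  t7: +12.0528
  t8: +4.3010
  t9: +1.0841
  t10: +6.5406
Σ = +48.0109 → |volume| = 48.01

Directed edges: 30 total, each appears once with its reverse present → watertight.

48.01 WATERTIGHT


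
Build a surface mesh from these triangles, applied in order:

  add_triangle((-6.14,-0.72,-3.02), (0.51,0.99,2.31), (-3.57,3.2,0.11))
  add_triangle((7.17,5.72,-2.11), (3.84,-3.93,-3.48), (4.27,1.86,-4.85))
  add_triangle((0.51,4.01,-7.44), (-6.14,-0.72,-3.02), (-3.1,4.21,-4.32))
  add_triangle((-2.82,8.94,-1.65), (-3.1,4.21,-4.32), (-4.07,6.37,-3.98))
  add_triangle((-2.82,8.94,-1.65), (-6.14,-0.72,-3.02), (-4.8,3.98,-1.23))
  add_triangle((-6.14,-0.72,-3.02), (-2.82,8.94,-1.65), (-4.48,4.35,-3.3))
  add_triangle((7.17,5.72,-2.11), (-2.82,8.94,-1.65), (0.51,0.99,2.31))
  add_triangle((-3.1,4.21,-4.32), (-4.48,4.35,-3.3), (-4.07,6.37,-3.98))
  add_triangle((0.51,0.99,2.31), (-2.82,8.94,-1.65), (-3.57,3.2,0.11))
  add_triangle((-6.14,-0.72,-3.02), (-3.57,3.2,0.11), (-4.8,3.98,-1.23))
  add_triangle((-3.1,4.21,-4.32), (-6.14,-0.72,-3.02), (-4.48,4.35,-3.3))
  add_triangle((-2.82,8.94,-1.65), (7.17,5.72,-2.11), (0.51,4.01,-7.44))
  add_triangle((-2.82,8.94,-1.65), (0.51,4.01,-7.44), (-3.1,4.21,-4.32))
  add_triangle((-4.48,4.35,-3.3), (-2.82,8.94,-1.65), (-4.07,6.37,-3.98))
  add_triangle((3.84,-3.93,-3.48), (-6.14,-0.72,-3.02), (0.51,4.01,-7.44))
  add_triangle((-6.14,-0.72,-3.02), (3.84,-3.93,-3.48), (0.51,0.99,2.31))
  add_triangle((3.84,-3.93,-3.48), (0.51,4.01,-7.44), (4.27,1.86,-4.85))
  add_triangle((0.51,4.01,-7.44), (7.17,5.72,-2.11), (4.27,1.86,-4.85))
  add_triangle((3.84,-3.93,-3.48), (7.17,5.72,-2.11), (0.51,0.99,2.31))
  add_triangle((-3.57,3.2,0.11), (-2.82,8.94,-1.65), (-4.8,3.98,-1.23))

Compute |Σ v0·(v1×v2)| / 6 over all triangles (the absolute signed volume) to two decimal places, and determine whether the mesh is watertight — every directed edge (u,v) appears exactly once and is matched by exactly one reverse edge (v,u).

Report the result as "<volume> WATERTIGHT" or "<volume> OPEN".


399.75 WATERTIGHT

Per-triangle v0·(v1×v2)/6:
  t1: +5.8490
  t2: +25.6879
  t3: +24.6956
  t4: +3.4741
  t5: +11.9514
  t6: +9.0904
  t7: +34.6236
  t8: +2.7971
  t9: +10.3688
  t10: +4.4866
  t11: +8.8140
  t12: +86.8009
  t13: +27.0595
  t14: +5.3188
  t15: +56.1766
  t16: +4.1197
  t17: +24.9789
  t18: +28.9444
  t19: +18.9217
  t20: +5.5904
Σ = +399.7494 → |volume| = 399.75

Directed edges: 60 total, each appears once with its reverse present → watertight.


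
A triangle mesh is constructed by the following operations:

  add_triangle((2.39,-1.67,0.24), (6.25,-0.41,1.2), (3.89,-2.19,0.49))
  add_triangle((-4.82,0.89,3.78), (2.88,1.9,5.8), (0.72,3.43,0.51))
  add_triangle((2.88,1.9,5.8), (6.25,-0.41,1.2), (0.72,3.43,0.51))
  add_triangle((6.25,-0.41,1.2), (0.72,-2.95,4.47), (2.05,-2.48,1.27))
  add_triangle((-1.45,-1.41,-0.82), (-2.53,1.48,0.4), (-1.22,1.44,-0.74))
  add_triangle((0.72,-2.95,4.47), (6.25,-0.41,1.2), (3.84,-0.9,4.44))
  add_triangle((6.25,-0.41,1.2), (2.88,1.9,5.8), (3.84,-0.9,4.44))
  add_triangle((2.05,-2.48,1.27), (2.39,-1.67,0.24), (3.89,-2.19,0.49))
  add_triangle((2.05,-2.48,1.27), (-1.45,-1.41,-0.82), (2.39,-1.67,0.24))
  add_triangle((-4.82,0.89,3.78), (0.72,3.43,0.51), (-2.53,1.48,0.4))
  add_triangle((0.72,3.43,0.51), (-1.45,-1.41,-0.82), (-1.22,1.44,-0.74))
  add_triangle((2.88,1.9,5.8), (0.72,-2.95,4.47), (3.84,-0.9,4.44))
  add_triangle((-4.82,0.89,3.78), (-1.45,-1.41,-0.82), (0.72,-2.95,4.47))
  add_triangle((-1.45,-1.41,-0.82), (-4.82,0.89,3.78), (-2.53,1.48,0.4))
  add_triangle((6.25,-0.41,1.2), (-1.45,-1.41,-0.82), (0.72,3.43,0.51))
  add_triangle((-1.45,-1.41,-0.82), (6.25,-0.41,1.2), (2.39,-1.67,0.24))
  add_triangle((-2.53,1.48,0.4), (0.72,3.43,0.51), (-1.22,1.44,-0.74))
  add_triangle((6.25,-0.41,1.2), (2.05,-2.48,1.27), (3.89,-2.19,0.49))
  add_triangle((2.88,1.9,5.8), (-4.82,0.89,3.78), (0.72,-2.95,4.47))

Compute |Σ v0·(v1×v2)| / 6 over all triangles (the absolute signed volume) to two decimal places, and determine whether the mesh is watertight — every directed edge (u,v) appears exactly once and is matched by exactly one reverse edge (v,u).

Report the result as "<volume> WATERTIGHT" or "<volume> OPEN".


134.49 OPEN

Per-triangle v0·(v1×v2)/6:
  t1: +0.0362
  t2: +20.9662
  t3: +18.1965
  t4: +7.9336
  t5: +1.2097
  t6: +8.2716
  t7: +11.5993
  t8: +0.2653
  t9: +1.3086
  t10: +5.4085
  t11: -0.0983
  t12: +10.3912
  t13: +11.2147
  t14: +3.7275
  t15: +1.3789
  t16: +0.5105
  t17: +1.7060
  t18: +2.3939
  t19: +28.0722
Σ = +134.4920 → |volume| = 134.49

Directed edges: 57 total; 3 unmatched, e.g. (0.72,-2.95,4.47)→(2.05,-2.48,1.27) → open.


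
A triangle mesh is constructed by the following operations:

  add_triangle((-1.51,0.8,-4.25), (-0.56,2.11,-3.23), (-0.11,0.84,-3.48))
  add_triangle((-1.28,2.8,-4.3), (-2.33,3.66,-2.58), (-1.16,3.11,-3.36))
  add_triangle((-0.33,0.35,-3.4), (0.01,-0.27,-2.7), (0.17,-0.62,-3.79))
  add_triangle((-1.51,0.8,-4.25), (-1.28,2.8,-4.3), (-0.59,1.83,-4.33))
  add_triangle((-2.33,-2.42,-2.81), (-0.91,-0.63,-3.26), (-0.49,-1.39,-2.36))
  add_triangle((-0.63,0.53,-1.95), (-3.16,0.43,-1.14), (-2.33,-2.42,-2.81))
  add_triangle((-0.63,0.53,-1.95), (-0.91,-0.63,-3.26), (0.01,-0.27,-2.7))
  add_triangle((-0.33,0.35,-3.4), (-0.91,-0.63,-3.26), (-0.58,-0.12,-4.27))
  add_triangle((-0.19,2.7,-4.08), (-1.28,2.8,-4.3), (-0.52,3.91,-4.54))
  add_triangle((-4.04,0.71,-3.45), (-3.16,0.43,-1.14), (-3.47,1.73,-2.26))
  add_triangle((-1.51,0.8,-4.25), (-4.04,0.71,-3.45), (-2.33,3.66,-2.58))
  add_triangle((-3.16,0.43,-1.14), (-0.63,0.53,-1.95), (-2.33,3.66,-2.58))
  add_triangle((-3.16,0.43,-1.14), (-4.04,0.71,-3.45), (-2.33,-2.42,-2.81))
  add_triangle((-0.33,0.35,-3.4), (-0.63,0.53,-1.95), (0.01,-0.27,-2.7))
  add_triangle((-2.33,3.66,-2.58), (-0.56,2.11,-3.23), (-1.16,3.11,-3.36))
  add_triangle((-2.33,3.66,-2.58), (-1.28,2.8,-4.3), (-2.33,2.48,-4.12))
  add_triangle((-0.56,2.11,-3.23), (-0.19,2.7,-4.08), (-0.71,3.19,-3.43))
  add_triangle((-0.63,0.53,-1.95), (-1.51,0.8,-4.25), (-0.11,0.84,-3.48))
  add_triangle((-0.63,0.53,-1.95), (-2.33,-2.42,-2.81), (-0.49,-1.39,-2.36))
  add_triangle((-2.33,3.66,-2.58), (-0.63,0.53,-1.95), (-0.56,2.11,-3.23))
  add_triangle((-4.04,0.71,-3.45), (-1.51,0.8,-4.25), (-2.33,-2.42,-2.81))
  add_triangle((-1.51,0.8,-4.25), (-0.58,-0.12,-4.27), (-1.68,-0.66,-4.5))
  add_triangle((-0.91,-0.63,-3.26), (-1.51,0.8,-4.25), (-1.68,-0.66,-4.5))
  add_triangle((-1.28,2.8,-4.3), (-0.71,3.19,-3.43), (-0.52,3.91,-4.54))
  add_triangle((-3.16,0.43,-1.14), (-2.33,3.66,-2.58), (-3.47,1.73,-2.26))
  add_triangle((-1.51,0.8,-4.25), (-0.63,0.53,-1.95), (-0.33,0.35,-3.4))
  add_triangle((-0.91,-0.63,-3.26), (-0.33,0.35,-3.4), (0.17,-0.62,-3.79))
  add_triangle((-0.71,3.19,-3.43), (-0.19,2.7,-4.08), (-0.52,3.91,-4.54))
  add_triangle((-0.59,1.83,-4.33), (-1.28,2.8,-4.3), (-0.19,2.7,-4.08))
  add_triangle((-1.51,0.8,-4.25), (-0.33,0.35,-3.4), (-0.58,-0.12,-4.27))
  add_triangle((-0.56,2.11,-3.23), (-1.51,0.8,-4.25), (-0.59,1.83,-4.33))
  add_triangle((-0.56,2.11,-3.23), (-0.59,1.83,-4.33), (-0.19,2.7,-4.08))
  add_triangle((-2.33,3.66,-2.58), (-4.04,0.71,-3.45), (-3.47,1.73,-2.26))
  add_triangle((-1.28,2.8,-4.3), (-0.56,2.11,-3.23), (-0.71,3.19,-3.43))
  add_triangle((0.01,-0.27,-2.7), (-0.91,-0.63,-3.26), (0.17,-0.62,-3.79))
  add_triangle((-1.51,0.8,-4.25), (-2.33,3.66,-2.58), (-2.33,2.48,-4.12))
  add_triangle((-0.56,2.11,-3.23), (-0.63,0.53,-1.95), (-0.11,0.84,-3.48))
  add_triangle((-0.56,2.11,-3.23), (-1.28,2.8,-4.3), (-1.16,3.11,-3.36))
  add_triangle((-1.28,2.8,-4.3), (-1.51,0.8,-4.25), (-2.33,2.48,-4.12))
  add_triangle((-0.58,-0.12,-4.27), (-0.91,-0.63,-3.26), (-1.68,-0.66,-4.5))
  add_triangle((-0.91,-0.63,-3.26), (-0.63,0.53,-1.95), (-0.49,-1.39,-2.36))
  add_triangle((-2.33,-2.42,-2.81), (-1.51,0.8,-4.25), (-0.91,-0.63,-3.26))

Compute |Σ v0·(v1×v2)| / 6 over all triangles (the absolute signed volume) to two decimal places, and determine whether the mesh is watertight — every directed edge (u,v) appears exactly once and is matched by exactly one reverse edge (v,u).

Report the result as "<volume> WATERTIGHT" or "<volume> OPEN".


Per-triangle v0·(v1×v2)/6:
  t1: +1.1214
  t2: +0.8054
  t3: -0.0113
  t4: +1.1592
  t5: +0.9564
  t6: -2.9441
  t7: -0.3880
  t8: -0.0976
  t9: +0.6745
  t10: +1.2349
  t11: +6.2672
  t12: -2.6261
  t13: +3.0385
  t14: -0.0861
  t15: -0.3136
  t16: +1.7930
  t17: -0.2666
  t18: -0.1218
  t19: -1.2209
  t20: -1.0642
  t21: +5.9356
  t22: +1.0535
  t23: -0.3365
  t24: +0.3574
  t25: +0.6227
  t26: +0.1142
  t27: +0.6341
  t28: -0.1458
  t29: +0.7482
  t30: +0.3820
  t31: -0.5866
  t32: -0.2811
  t33: +1.9844
  t34: -0.2737
  t35: -0.1213
  t36: -0.2413
  t37: -0.4228
  t38: +0.2661
  t39: +1.5205
  t40: +0.2321
  t41: +0.0397
  t42: +1.6916
Σ = +21.0832 → |volume| = 21.08

Directed edges: 126 total, each appears once with its reverse present → watertight.

21.08 WATERTIGHT


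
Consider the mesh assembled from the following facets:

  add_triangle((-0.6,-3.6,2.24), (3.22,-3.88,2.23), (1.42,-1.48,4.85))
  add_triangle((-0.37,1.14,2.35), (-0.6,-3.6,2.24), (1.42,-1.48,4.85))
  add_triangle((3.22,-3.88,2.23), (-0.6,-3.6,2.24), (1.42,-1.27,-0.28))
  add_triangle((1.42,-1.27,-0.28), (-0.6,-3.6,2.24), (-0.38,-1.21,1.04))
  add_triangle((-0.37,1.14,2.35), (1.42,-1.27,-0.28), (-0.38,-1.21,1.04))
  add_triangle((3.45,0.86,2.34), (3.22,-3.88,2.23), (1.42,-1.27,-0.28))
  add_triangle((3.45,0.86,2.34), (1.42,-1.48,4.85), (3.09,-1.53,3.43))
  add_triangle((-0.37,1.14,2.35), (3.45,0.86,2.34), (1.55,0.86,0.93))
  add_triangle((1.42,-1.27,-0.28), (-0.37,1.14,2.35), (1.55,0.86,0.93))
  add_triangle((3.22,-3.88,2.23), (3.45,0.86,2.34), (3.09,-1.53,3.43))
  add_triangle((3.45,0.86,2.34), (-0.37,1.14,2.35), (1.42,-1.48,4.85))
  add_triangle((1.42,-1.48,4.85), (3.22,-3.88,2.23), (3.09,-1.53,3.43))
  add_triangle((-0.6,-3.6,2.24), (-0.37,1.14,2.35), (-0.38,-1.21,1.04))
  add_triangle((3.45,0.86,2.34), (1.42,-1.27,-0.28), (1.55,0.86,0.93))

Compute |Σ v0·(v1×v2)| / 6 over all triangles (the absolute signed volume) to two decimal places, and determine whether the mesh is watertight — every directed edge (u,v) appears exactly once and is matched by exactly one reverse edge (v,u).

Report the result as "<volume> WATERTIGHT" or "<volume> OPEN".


35.84 WATERTIGHT

Per-triangle v0·(v1×v2)/6:
  t1: +9.2998
  t2: +4.3795
  t3: +2.3026
  t4: -0.1666
  t5: -1.0200
  t6: +3.3901
  t7: +3.7340
  t8: +0.7943
  t9: -0.9739
  t10: +3.5315
  t11: +5.4968
  t12: +4.3914
  t13: +0.2309
  t14: +0.4518
Σ = +35.8421 → |volume| = 35.84

Directed edges: 42 total, each appears once with its reverse present → watertight.


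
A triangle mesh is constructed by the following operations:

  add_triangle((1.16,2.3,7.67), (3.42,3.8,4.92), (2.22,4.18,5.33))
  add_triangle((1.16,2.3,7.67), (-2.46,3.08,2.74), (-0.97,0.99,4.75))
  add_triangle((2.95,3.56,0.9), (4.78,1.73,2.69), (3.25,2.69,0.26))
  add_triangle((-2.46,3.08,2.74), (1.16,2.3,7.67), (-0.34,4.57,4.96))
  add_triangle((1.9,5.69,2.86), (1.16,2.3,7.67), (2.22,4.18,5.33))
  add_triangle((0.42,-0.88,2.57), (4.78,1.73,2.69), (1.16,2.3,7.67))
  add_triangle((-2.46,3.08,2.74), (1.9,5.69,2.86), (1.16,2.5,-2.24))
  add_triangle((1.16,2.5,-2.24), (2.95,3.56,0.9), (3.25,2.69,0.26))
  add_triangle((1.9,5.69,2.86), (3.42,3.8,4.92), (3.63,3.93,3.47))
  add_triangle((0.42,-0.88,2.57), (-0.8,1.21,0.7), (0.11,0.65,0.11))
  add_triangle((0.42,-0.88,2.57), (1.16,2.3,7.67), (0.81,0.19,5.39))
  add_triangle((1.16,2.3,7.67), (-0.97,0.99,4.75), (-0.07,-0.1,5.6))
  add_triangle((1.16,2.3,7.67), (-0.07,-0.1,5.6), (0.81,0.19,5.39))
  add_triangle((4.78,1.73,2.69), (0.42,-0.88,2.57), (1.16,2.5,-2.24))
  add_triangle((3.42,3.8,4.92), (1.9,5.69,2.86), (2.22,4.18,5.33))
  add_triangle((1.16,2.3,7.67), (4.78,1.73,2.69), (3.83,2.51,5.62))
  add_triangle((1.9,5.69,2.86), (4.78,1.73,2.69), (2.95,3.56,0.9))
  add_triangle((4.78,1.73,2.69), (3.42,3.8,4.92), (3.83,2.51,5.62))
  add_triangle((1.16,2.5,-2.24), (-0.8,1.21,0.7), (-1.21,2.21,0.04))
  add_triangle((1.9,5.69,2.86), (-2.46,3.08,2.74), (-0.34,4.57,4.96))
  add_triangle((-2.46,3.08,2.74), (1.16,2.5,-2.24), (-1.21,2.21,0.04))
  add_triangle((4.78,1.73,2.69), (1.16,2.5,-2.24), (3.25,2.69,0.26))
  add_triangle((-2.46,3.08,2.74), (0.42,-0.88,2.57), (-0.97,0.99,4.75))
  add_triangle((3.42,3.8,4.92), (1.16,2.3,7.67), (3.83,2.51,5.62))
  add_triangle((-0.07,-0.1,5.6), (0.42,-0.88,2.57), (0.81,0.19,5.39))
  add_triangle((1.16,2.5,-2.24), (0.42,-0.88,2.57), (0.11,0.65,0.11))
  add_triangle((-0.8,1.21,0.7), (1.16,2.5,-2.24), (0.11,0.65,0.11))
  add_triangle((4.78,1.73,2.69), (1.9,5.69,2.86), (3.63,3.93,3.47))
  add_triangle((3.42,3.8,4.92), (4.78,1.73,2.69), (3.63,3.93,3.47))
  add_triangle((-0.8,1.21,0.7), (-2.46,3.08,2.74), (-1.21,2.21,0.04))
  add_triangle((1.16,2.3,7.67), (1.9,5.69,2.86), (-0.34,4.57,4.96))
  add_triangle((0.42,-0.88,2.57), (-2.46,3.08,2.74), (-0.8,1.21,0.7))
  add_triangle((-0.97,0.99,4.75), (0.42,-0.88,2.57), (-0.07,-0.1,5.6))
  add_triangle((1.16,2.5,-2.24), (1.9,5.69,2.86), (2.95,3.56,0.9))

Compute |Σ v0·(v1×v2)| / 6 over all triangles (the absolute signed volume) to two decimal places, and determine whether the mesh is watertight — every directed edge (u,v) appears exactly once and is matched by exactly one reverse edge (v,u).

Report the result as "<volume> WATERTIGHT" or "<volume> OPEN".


Per-triangle v0·(v1×v2)/6:
  t1: +4.6296
  t2: +6.4704
  t3: +2.1986
  t4: +8.1798
  t5: +3.8912
  t6: +9.2648
  t7: +11.2000
  t8: +1.9669
  t9: +3.5668
  t10: -0.3265
  t11: +0.0680
  t12: +3.3311
  t13: +1.6601
  t14: -1.4889
  t15: +4.2343
  t16: +1.0931
  t17: +6.5850
  t18: +4.3903
  t19: -0.5159
  t20: +6.7005
  t21: +1.8490
  t22: +0.8885
  t23: +0.2532
  t24: +6.0345
  t25: +0.8038
  t26: -0.3812
  t27: -0.2503
  t28: +1.9552
  t29: +3.3299
  t30: -0.0573
  t31: +12.5170
  t32: -0.2318
  t33: +0.2554
  t34: +5.5659
Σ = +109.6308 → |volume| = 109.63

Directed edges: 102 total, each appears once with its reverse present → watertight.

109.63 WATERTIGHT


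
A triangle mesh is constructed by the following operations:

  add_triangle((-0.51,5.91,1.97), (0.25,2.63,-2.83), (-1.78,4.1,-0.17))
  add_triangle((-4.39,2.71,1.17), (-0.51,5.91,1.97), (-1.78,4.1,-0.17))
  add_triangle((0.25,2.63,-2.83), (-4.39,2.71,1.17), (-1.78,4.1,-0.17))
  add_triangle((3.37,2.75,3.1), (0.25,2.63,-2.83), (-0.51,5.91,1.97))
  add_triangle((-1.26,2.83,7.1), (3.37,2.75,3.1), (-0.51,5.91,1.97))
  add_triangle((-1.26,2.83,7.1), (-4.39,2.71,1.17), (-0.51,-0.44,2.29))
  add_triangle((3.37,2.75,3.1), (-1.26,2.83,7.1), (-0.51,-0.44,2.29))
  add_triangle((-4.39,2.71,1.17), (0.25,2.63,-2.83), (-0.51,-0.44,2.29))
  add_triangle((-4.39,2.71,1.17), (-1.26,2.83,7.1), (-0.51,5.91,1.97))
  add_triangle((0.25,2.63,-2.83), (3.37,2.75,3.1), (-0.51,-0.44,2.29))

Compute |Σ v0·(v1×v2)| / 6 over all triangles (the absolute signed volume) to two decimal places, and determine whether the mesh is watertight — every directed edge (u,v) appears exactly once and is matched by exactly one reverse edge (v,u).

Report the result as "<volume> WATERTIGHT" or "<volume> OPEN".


Per-triangle v0·(v1×v2)/6:
  t1: +5.9291
  t2: +6.6654
  t3: +4.7552
  t4: +14.1963
  t5: +24.0604
  t6: +6.9701
  t7: +6.0896
  t8: -2.8621
  t9: +24.9373
  t10: -3.7187
Σ = +87.0227 → |volume| = 87.02

Directed edges: 30 total, each appears once with its reverse present → watertight.

87.02 WATERTIGHT


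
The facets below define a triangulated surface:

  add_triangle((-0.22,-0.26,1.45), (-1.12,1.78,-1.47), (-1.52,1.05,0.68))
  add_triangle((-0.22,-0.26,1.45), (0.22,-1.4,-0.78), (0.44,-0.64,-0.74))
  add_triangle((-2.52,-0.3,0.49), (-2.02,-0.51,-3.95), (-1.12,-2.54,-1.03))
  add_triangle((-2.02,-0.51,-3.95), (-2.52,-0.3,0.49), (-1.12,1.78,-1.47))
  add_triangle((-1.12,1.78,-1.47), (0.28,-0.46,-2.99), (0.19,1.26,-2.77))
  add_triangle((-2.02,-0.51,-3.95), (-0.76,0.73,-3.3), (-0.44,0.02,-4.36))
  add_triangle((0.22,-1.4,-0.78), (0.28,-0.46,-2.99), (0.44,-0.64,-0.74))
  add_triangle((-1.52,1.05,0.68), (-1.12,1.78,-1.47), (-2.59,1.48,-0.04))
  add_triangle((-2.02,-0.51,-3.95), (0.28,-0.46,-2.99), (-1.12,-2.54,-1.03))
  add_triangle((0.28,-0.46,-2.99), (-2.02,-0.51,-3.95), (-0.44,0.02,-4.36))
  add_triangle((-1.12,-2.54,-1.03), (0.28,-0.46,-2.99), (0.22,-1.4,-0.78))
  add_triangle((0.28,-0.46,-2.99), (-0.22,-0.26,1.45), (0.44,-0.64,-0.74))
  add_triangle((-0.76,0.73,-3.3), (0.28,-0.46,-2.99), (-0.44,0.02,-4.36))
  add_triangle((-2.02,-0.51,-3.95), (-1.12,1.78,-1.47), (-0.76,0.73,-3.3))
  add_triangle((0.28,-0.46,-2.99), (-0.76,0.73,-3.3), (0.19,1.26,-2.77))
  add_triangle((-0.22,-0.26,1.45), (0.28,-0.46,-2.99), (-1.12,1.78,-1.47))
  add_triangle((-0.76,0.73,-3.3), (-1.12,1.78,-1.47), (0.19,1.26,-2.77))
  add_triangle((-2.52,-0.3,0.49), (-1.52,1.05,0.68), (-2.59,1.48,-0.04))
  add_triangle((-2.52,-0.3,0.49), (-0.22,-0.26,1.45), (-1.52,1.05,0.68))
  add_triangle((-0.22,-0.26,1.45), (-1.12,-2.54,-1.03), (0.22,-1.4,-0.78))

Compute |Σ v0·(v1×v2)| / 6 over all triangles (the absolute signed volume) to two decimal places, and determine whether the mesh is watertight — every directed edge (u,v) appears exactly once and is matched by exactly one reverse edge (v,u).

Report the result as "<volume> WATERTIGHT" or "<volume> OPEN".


Per-triangle v0·(v1×v2)/6:
  t1: +0.1389
  t2: +0.1030
  t3: +4.2484
  t4: +3.6809
  t5: -0.9874
  t6: +1.0061
  t7: +0.1979
  t8: +0.4600
  t9: +2.8956
  t10: +0.7814
  t11: +0.9503
  t12: -0.1113
  t13: +0.1552
  t14: +1.4832
  t15: +0.8555
  t16: -0.3870
  t17: +0.9407
  t18: +0.5698
  t19: +0.7653
  t20: +0.5419
Σ = +18.2883 → |volume| = 18.29

Directed edges: 60 total; 6 unmatched, e.g. (-1.12,-2.54,-1.03)→(-2.52,-0.3,0.49) → open.

18.29 OPEN


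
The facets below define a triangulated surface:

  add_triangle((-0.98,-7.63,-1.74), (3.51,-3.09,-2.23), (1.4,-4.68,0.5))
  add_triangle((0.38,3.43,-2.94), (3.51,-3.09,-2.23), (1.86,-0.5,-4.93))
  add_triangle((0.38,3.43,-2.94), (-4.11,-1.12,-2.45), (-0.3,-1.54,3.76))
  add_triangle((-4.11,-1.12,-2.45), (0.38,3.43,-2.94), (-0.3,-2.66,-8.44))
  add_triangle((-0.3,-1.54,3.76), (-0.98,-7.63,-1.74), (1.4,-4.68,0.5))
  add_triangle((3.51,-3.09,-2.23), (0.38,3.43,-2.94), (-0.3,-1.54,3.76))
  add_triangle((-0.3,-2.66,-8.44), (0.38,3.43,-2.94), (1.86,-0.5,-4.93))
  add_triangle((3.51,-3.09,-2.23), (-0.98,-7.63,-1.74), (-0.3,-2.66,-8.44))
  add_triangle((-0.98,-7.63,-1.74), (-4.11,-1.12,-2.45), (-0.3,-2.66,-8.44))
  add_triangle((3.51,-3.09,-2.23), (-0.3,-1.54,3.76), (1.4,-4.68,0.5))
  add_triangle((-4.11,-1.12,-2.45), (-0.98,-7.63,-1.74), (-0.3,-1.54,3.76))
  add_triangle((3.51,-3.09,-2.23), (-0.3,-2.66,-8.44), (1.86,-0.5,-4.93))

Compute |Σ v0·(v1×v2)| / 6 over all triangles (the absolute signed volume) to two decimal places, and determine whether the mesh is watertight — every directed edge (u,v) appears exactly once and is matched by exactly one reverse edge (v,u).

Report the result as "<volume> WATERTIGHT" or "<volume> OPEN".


193.16 WATERTIGHT

Per-triangle v0·(v1×v2)/6:
  t1: +11.6681
  t2: +6.4590
  t3: +5.8121
  t4: +24.4164
  t5: +10.6656
  t6: +5.0126
  t7: +11.7543
  t8: +38.8375
  t9: +39.6249
  t10: +5.7323
  t11: +21.0205
  t12: +12.1546
Σ = +193.1580 → |volume| = 193.16

Directed edges: 36 total, each appears once with its reverse present → watertight.


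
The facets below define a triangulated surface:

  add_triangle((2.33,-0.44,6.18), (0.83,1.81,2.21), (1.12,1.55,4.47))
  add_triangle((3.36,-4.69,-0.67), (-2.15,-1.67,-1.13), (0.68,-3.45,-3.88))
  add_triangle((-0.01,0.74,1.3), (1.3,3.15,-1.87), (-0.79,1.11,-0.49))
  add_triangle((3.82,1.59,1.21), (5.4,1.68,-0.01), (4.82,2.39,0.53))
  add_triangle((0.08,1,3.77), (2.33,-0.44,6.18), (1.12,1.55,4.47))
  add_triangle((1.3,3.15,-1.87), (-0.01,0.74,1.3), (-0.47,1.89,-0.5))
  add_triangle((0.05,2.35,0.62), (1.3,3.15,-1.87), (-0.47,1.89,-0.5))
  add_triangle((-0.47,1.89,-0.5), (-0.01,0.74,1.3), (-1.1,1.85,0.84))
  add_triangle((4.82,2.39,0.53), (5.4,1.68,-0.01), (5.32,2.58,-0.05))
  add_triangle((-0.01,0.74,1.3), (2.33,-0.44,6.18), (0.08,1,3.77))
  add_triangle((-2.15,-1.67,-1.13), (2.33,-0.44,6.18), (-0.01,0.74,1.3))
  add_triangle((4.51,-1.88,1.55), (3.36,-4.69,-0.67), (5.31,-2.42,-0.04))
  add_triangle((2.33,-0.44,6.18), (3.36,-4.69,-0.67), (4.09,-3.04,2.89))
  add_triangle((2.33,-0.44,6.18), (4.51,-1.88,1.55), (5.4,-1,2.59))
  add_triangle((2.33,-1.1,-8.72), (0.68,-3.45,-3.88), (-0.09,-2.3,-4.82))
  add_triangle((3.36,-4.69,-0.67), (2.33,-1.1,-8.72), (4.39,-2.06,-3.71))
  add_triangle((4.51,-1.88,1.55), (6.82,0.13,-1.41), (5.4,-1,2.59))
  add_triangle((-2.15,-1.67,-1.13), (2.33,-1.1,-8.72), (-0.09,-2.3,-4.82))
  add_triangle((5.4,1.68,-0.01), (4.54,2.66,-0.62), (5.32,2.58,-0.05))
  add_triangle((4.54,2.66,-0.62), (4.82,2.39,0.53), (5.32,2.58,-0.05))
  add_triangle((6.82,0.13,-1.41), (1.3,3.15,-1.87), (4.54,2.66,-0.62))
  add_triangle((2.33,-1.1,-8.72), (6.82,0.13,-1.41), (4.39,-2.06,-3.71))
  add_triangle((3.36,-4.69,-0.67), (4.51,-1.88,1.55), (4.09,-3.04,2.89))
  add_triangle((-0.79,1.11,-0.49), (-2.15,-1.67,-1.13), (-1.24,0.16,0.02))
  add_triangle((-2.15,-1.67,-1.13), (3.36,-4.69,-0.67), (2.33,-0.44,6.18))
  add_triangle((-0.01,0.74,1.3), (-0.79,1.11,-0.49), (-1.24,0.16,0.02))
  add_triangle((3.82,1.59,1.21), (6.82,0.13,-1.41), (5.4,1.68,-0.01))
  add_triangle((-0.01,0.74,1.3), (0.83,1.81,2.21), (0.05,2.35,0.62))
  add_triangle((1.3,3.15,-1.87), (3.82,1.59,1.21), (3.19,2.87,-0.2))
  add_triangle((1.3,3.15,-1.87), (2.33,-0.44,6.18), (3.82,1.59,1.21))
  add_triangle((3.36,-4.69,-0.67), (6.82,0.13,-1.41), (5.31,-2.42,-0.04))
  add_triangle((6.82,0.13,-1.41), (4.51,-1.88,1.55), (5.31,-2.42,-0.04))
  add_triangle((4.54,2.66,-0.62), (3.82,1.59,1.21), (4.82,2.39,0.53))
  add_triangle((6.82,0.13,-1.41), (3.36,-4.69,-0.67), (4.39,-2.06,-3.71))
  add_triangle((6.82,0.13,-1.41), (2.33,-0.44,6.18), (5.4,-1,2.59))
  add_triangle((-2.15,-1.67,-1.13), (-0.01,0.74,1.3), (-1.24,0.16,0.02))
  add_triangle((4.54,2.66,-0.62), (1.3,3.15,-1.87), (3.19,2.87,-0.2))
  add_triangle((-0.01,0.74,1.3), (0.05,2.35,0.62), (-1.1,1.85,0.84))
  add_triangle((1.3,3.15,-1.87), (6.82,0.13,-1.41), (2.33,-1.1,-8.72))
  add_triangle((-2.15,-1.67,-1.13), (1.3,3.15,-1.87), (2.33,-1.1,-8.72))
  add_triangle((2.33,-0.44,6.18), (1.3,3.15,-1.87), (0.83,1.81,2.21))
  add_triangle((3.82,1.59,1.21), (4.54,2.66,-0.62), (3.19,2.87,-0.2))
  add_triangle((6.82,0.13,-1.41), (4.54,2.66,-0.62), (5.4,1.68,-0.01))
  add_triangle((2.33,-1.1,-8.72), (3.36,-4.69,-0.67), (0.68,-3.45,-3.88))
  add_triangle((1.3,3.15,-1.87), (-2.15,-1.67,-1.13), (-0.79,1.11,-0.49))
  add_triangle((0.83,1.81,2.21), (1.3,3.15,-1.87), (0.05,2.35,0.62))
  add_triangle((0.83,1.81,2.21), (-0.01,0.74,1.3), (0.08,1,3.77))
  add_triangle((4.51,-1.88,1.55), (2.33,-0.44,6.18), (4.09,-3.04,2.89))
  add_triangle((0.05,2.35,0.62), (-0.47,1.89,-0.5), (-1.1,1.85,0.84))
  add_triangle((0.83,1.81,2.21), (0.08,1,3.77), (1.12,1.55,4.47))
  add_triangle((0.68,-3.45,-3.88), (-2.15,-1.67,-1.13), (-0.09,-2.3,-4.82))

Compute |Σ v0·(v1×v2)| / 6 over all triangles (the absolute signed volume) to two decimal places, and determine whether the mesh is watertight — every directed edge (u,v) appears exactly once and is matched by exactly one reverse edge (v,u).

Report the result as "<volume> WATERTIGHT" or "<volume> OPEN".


223.48 OPEN

Per-triangle v0·(v1×v2)/6:
  t1: +1.1393
  t2: +7.6116
  t3: +1.1117
  t4: +0.7806
  t5: +1.8427
  t6: -1.0384
  t7: +1.0220
  t8: -0.3744
  t9: +0.4808
  t10: -0.4969
  t11: +2.3801
  t12: +4.3278
  t13: +4.0953
  t14: +4.7651
  t15: +5.0515
  t16: +15.3886
  t17: +5.1704
  t18: +2.9705
  t19: +0.4640
  t20: +0.2606
  t21: +5.8157
  t22: +16.4284
  t23: +5.5013
  t24: +0.4450
  t25: +14.9261
  t26: +0.3476
  t27: +1.6767
  t28: +0.3599
  t29: -0.2299
  t30: +6.9910
  t31: +5.6455
  t32: +4.7502
  t33: -0.0140
  t34: +15.2036
  t35: +6.3108
  t36: +0.3453
  t37: +1.7077
  t38: +0.4895
  t39: +31.3480
  t40: +10.2889
  t41: +4.0729
  t42: +1.4271
  t43: +2.6653
  t44: +16.0745
  t45: +1.5196
  t46: +1.6740
  t47: +0.2233
  t48: +5.9910
  t49: +0.5160
  t50: +0.6090
  t51: +3.4174
Σ = +223.4803 → |volume| = 223.48

Directed edges: 153 total; 3 unmatched, e.g. (3.82,1.59,1.21)→(6.82,0.13,-1.41) → open.


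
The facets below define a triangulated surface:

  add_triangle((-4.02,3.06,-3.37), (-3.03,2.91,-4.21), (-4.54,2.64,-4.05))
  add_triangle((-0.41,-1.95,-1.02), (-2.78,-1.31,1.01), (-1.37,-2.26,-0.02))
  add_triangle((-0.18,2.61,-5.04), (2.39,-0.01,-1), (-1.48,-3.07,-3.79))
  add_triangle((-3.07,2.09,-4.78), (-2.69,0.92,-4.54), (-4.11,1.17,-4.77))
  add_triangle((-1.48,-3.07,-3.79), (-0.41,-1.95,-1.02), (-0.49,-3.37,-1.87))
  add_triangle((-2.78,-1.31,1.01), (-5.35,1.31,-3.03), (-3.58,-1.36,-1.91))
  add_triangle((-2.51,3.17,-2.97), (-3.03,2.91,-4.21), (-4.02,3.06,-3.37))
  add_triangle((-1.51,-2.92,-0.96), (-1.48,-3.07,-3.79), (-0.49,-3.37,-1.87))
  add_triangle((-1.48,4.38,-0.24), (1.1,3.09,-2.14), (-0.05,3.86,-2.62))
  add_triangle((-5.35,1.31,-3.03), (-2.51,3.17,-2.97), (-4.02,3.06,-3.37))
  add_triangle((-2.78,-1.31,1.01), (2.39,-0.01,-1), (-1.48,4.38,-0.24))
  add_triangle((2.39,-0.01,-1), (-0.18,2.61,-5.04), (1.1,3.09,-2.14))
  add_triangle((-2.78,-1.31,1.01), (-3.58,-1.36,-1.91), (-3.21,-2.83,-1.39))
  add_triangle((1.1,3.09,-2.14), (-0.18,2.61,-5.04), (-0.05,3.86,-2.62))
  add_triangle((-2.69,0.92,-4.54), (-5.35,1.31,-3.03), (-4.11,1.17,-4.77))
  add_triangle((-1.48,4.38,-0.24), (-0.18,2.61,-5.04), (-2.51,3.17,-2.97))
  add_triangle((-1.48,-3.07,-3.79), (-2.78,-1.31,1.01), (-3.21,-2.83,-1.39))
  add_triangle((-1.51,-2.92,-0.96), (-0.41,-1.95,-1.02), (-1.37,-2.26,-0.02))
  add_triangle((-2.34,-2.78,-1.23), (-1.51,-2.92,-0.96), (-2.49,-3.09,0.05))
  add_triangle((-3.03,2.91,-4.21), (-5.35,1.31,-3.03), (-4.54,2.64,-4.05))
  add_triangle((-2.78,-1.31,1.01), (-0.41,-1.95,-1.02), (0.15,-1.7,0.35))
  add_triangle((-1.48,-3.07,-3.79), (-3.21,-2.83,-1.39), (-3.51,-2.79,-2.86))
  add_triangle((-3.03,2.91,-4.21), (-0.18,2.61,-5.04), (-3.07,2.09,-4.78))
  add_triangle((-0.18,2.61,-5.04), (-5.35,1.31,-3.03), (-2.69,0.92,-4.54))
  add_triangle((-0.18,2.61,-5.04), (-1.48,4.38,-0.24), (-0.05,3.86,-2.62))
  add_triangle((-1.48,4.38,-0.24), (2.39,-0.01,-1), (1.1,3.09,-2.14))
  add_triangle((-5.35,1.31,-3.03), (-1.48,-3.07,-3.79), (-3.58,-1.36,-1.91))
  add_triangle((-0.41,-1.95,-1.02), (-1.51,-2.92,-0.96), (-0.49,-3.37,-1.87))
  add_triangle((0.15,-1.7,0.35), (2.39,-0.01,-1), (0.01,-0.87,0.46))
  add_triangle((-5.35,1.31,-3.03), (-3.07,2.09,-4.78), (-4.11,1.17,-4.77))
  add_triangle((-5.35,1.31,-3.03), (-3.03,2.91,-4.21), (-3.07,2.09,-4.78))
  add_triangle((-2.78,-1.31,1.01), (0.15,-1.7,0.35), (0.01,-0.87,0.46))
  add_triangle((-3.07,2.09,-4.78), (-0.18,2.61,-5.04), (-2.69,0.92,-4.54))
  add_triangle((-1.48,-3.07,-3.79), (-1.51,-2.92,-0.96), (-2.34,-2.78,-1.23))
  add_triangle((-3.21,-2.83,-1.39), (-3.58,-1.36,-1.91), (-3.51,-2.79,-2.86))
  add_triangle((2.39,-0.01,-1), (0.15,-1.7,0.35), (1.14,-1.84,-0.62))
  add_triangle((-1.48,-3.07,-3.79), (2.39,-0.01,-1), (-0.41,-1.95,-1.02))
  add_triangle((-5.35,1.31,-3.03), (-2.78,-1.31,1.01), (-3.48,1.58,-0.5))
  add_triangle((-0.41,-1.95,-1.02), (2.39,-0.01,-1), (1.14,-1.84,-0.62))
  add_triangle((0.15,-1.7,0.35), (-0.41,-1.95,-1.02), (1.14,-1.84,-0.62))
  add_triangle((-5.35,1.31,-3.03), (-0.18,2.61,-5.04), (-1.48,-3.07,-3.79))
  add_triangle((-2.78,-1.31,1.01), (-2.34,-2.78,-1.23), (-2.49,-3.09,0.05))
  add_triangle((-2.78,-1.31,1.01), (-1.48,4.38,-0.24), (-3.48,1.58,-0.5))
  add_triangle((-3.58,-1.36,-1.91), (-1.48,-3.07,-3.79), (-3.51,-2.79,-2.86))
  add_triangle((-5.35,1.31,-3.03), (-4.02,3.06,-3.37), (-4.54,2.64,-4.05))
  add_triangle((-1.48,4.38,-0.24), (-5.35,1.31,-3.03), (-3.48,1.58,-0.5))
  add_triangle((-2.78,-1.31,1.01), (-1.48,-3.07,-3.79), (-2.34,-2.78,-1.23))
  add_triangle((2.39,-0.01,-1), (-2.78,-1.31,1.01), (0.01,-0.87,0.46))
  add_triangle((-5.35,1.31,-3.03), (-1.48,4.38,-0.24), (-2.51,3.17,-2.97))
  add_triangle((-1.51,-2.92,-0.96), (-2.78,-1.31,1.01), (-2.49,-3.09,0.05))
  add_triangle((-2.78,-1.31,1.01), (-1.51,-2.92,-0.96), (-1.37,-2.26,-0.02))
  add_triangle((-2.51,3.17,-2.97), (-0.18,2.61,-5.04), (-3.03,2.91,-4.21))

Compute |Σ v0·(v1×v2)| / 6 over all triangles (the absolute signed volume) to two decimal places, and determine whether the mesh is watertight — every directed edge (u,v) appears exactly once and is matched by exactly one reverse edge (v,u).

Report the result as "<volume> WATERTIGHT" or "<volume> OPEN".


111.90 WATERTIGHT

Per-triangle v0·(v1×v2)/6:
  t1: +1.0115
  t2: -0.4530
  t3: +10.8508
  t4: +1.0526
  t5: -0.1842
  t6: +4.9455
  t7: +1.0589
  t8: +1.6554
  t9: +1.9653
  t10: -0.3748
  t11: -0.7192
  t12: +4.5597
  t13: +2.3470
  t14: +2.4011
  t15: -0.1290
  t16: +6.5765
  t17: +0.1685
  t18: +0.1734
  t19: +0.6053
  t20: +0.5399
  t21: +1.2883
  t22: +1.7786
  t23: +2.7095
  t24: -5.7510
  t25: +3.2497
  t26: +1.8673
  t27: +6.2465
  t28: -0.0091
  t29: +0.1712
  t30: +2.4706
  t31: +2.9034
  t32: +0.2164
  t33: +2.6670
  t34: +1.2377
  t35: +1.2292
  t36: +0.3986
  t37: +1.9678
  t38: +4.2884
  t39: +0.7599
  t40: +0.5585
  t41: +21.8667
  t42: +1.1831
  t43: +2.9904
  t44: +1.1303
  t45: +1.2470
  t46: +4.8811
  t47: +1.0766
  t48: -0.2975
  t49: +6.9102
  t50: -0.4652
  t51: +0.5987
  t52: +2.4738
Σ = +111.8952 → |volume| = 111.90

Directed edges: 156 total, each appears once with its reverse present → watertight.


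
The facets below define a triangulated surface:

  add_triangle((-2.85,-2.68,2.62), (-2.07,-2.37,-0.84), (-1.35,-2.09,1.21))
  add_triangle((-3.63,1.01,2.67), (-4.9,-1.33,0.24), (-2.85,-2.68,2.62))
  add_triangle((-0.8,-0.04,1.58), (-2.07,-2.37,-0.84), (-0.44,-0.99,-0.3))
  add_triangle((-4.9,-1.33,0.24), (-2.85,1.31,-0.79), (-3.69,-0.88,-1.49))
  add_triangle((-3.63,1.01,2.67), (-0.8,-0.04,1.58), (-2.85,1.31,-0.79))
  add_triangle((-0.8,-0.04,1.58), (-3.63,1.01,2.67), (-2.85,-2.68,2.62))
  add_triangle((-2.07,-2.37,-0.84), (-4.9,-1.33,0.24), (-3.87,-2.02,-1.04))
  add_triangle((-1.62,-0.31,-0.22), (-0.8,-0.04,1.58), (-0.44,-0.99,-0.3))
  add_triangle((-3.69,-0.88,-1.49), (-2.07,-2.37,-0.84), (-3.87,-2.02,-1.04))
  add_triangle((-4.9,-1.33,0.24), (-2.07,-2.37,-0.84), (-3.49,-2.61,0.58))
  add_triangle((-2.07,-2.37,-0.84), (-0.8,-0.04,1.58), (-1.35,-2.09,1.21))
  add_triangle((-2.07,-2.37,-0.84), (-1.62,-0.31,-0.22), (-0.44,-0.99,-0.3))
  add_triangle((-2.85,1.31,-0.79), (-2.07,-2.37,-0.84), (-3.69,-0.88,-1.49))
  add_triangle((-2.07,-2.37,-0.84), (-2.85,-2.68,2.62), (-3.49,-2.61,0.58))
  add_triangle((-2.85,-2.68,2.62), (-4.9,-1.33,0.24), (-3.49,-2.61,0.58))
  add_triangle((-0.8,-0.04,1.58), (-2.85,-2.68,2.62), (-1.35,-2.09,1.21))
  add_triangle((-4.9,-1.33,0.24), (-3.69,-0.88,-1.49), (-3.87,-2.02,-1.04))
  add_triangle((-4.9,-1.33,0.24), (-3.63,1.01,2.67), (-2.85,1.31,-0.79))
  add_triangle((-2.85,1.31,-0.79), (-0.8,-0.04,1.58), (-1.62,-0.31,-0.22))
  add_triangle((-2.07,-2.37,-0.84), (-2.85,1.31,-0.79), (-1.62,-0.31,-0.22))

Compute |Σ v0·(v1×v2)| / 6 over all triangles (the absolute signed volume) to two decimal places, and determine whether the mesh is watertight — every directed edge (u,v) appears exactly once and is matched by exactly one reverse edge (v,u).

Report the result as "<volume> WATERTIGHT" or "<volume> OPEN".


26.02 WATERTIGHT

Per-triangle v0·(v1×v2)/6:
  t1: +1.0628
  t2: +7.9219
  t3: +0.2828
  t4: +2.7506
  t5: -0.1484
  t6: +2.0002
  t7: +1.0702
  t8: -0.4057
  t9: +0.6059
  t10: +1.8823
  t11: -0.8889
  t12: -0.0086
  t13: -0.4113
  t14: +1.4040
  t15: +2.7312
  t16: +0.3187
  t17: +1.4450
  t18: +5.7554
  t19: -0.8582
  t20: -0.4947
Σ = +26.0154 → |volume| = 26.02

Directed edges: 60 total, each appears once with its reverse present → watertight.
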